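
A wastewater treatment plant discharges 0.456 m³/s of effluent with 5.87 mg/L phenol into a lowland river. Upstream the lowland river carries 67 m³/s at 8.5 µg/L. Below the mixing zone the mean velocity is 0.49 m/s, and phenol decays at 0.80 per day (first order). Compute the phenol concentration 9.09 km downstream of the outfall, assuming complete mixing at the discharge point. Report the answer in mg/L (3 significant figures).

8.5 µg/L = 0.0085 mg/L.
After complete mixing, C₀ = (0.456·5.87 + 67·0.0085) / 67.46 = 0.04812 mg/L.
Travel time t = 9090 m / 0.49 m/s = 1.855e+04 s = 0.2147 d.
C = 0.04812·exp(−0.80·0.2147) = 0.04812·0.8422 = 0.04053 mg/L.

0.0405 mg/L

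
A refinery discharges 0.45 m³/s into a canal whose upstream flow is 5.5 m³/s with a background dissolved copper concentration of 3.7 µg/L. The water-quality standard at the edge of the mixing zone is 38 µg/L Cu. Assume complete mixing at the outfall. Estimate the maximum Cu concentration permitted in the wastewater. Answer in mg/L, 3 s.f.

3.7 µg/L = 0.0037 mg/L.
38 µg/L = 0.038 mg/L.
Mass balance: 0.038·5.95 = 0.45·Cₑ + 5.5·0.0037.
Cₑ = (0.2261 − 0.02035) / 0.45 = 0.4572 mg/L.

0.457 mg/L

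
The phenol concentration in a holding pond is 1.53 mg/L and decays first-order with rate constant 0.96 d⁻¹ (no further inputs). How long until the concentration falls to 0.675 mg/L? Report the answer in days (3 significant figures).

0.852 d

t = ln(C₀/C)/k = ln(1.53/0.675)/0.96 = 0.8183/0.96 = 0.8524 d.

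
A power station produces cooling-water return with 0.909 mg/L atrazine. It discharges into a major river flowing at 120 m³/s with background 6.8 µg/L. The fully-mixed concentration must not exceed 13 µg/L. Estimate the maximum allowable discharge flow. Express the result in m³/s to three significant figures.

0.830 m³/s

6.8 µg/L = 0.0068 mg/L.
13 µg/L = 0.013 mg/L.
Mass balance at complete mixing: C_std·(Q_w + Q_r) = Q_w·C_e + Q_r·C_b.
Rearranging, Q_w = Q_r·(C_std − C_b)/(C_e − C_std) = 120·(0.013 − 0.0068) / (0.909 − 0.013) = 0.8304 m³/s.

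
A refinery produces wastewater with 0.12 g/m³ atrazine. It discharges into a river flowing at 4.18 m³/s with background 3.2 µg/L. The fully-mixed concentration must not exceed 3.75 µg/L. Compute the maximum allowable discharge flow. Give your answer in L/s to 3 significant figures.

19.8 L/s

3.2 µg/L = 0.0032 mg/L.
3.75 µg/L = 0.00375 mg/L.
Mass balance at complete mixing: C_std·(Q_w + Q_r) = Q_w·C_e + Q_r·C_b.
Rearranging, Q_w = Q_r·(C_std − C_b)/(C_e − C_std) = 4.18·(0.00375 − 0.0032) / (0.12 − 0.00375) = 0.01978 m³/s.
= 19.78 L/s.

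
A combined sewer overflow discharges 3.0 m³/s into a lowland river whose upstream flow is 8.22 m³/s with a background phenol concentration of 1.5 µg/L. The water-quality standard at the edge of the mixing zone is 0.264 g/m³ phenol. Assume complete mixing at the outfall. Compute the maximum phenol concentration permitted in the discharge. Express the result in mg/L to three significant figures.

1.5 µg/L = 0.0015 mg/L.
Mass balance: 0.264·11.22 = 3·Cₑ + 8.22·0.0015.
Cₑ = (2.962 − 0.01233) / 3 = 0.9833 mg/L.

0.983 mg/L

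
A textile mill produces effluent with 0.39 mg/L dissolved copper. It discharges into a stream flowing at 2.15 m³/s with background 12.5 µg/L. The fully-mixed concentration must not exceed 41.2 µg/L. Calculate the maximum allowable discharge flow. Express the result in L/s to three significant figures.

177 L/s

12.5 µg/L = 0.0125 mg/L.
41.2 µg/L = 0.0412 mg/L.
Mass balance at complete mixing: C_std·(Q_w + Q_r) = Q_w·C_e + Q_r·C_b.
Rearranging, Q_w = Q_r·(C_std − C_b)/(C_e − C_std) = 2.15·(0.0412 − 0.0125) / (0.39 − 0.0412) = 0.1769 m³/s.
= 176.9 L/s.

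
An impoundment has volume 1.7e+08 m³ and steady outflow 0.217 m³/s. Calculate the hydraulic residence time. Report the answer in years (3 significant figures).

24.8 yr

Q = 0.217 m³/s × 3.156e+07 s/yr = 6.848e+06 m³/yr.
Hydraulic residence time τ = V/Q = 1.7e+08/6.848e+06 = 24.82 yr.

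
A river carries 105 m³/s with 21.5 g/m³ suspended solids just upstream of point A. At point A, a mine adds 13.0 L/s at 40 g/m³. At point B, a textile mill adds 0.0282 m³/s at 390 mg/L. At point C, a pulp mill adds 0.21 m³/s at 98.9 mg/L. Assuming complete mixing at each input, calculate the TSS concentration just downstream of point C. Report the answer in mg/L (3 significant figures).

13.0 L/s = 0.013 m³/s.
After input A: C = (105·21.5 + 0.013·40) / 105 = 21.5 mg/L.
After input B: C = (105·21.5 + 0.0282·390) / 105 = 21.6 mg/L.
After input C: C = (105·21.6 + 0.21·98.9) / 105.3 = 21.76 mg/L.

21.8 mg/L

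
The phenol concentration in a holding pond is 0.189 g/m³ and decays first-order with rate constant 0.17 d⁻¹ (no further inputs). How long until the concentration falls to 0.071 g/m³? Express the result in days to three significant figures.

5.76 d

t = ln(C₀/C)/k = ln(0.189/0.071)/0.17 = 0.9791/0.17 = 5.759 d.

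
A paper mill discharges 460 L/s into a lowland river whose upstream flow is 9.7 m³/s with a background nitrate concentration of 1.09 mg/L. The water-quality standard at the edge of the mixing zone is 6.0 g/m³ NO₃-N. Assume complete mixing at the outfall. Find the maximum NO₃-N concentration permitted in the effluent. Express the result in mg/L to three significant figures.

110 mg/L

460 L/s = 0.46 m³/s.
Mass balance: 6·10.16 = 0.46·Cₑ + 9.7·1.09.
Cₑ = (60.96 − 10.57) / 0.46 = 109.5 mg/L.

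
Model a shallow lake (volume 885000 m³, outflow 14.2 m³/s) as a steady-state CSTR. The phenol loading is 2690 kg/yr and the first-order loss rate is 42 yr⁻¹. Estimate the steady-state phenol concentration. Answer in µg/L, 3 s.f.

5.54 µg/L

Outflow Q = 14.2 m³/s × 3.156e+07 s/yr = 4.481e+08 m³/yr.
Steady-state CSTR mass balance: W = Q·C + k·V·C, so C = W/(Q + kV).
Q + kV = 4.481e+08 + 42·885000 = 4.853e+08 m³/yr.
C = 2690/4.853e+08 = 5.543e-06 kg/m³ = 0.005543 mg/L = 5.543 µg/L.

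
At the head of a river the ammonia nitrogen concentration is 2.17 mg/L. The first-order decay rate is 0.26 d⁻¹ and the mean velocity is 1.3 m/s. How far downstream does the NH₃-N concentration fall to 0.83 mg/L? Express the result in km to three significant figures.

415 km

From C = C₀·e^(−kt), t = ln(C₀/C)/k = ln(2.17/0.83)/0.26 = 0.9611/0.26 = 3.696 d.
Distance = v·t = 1.3 m/s × 3.194e+05 s = 4.152e+05 m = 415.2 km.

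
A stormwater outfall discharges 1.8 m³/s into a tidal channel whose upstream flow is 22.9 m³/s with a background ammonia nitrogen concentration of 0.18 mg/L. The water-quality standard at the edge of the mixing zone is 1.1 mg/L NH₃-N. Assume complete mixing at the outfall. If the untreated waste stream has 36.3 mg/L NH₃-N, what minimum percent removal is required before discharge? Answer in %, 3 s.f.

64.7 %

Mass balance: 1.1·24.7 = 1.8·Cₑ + 22.9·0.18.
Cₑ = (27.17 − 4.122) / 1.8 = 12.8 mg/L.
Required removal = 1 − 12.8/36.3 = 64.73 %.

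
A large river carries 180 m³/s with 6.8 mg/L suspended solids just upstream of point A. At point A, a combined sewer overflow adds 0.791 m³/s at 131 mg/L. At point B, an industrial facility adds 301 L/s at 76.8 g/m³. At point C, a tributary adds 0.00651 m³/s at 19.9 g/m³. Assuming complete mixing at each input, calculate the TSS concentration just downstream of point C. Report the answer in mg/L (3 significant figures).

7.46 mg/L

After input A: C = (180·6.8 + 0.791·131) / 180.8 = 7.343 mg/L.
301 L/s = 0.301 m³/s.
After input B: C = (180.8·7.343 + 0.301·76.8) / 181.1 = 7.459 mg/L.
After input C: C = (181.1·7.459 + 0.00651·19.9) / 181.1 = 7.459 mg/L.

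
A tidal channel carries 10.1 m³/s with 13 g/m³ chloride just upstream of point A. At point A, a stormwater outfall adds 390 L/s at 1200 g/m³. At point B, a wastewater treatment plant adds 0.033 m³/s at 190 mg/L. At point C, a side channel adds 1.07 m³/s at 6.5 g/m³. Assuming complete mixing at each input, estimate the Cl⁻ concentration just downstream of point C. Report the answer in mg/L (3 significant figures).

390 L/s = 0.39 m³/s.
After input A: C = (10.1·13 + 0.39·1200) / 10.49 = 57.13 mg/L.
After input B: C = (10.49·57.13 + 0.033·190) / 10.52 = 57.55 mg/L.
After input C: C = (10.52·57.55 + 1.07·6.5) / 11.59 = 52.84 mg/L.

52.8 mg/L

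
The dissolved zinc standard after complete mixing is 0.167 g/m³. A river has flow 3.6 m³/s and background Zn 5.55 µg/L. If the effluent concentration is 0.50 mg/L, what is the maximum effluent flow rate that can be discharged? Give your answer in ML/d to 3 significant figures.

5.55 µg/L = 0.00555 mg/L.
Mass balance at complete mixing: C_std·(Q_w + Q_r) = Q_w·C_e + Q_r·C_b.
Rearranging, Q_w = Q_r·(C_std − C_b)/(C_e − C_std) = 3.6·(0.167 − 0.00555) / (0.5 − 0.167) = 1.745 m³/s.
= 150.8 ML/d.

151 ML/d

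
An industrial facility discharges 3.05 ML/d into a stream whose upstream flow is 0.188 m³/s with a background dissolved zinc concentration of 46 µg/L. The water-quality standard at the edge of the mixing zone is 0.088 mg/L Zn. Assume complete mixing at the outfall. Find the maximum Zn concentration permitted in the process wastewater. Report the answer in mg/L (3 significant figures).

0.312 mg/L

3.05 ML/d = 0.0353 m³/s.
46 µg/L = 0.046 mg/L.
Mass balance: 0.088·0.2233 = 0.0353·Cₑ + 0.188·0.046.
Cₑ = (0.01965 − 0.008648) / 0.0353 = 0.3117 mg/L.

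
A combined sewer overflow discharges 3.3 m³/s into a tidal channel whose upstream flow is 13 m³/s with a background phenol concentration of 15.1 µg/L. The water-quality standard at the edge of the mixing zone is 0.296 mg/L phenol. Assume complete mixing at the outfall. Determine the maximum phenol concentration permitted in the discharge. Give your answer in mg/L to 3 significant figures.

1.40 mg/L

15.1 µg/L = 0.0151 mg/L.
Mass balance: 0.296·16.3 = 3.3·Cₑ + 13·0.0151.
Cₑ = (4.825 − 0.1963) / 3.3 = 1.403 mg/L.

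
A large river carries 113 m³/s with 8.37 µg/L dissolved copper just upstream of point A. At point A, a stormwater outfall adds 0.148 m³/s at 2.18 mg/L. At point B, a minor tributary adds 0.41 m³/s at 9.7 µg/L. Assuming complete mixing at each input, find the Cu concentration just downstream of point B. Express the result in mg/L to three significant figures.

8.37 µg/L = 0.00837 mg/L.
After input A: C = (113·0.00837 + 0.148·2.18) / 113.1 = 0.01121 mg/L.
9.7 µg/L = 0.0097 mg/L.
After input B: C = (113.1·0.01121 + 0.41·0.0097) / 113.6 = 0.01121 mg/L.

0.0112 mg/L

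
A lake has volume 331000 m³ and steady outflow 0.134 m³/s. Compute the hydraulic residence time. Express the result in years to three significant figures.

0.0783 yr

Q = 0.134 m³/s × 3.156e+07 s/yr = 4.229e+06 m³/yr.
Hydraulic residence time τ = V/Q = 331000/4.229e+06 = 0.07827 yr.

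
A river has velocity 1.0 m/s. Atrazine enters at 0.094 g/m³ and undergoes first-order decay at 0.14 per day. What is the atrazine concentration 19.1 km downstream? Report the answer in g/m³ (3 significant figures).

Travel time t = 19.1 km / 1.0 m/s = 1.91e+04/1.0 = 1.91e+04 s = 0.2211 d.
First-order decay: C = 0.094·exp(−0.14·0.2211) = 0.094·0.9695 = 0.09114 g/m³.

0.0911 g/m³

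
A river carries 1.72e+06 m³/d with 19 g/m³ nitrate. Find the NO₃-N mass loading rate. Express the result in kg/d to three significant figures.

1.72e+06 m³/d = 19.91 m³/s.
Mass flux = Q·C = 19.91 m³/s × 19 g/m³ = 378.2 g/s.
= 378.2 g/s × 86.4 = 3.268e+04 kg/d.

32700 kg/d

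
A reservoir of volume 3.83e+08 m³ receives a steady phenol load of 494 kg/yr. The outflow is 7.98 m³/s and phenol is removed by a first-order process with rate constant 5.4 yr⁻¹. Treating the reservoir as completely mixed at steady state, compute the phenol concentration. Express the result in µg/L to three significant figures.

0.213 µg/L

Outflow Q = 7.98 m³/s × 3.156e+07 s/yr = 2.518e+08 m³/yr.
Steady-state CSTR mass balance: W = Q·C + k·V·C, so C = W/(Q + kV).
Q + kV = 2.518e+08 + 5.4·3.83e+08 = 2.32e+09 m³/yr.
C = 494/2.32e+09 = 2.129e-07 kg/m³ = 0.0002129 mg/L = 0.2129 µg/L.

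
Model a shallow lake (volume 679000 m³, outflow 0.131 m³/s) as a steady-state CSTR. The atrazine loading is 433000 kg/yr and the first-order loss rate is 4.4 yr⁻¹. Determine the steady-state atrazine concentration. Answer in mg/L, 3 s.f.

Outflow Q = 0.131 m³/s × 3.156e+07 s/yr = 4.134e+06 m³/yr.
Steady-state CSTR mass balance: W = Q·C + k·V·C, so C = W/(Q + kV).
Q + kV = 4.134e+06 + 4.4·679000 = 7.122e+06 m³/yr.
C = 433000/7.122e+06 = 0.0608 kg/m³ = 60.8 mg/L.

60.8 mg/L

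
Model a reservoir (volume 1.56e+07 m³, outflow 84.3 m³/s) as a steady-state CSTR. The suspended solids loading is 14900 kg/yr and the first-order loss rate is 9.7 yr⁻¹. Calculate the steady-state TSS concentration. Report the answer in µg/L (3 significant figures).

5.30 µg/L

Outflow Q = 84.3 m³/s × 3.156e+07 s/yr = 2.66e+09 m³/yr.
Steady-state CSTR mass balance: W = Q·C + k·V·C, so C = W/(Q + kV).
Q + kV = 2.66e+09 + 9.7·1.56e+07 = 2.812e+09 m³/yr.
C = 14900/2.812e+09 = 5.299e-06 kg/m³ = 0.005299 mg/L = 5.299 µg/L.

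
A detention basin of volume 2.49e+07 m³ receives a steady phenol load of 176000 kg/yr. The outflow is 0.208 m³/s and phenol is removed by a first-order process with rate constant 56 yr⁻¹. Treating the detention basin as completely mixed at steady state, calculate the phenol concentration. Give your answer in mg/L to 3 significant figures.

Outflow Q = 0.208 m³/s × 3.156e+07 s/yr = 6.564e+06 m³/yr.
Steady-state CSTR mass balance: W = Q·C + k·V·C, so C = W/(Q + kV).
Q + kV = 6.564e+06 + 56·2.49e+07 = 1.401e+09 m³/yr.
C = 176000/1.401e+09 = 0.0001256 kg/m³ = 0.1256 mg/L.

0.126 mg/L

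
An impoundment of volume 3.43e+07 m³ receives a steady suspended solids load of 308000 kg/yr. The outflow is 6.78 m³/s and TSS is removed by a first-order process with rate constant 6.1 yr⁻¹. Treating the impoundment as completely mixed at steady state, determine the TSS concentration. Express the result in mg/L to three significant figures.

0.728 mg/L

Outflow Q = 6.78 m³/s × 3.156e+07 s/yr = 2.14e+08 m³/yr.
Steady-state CSTR mass balance: W = Q·C + k·V·C, so C = W/(Q + kV).
Q + kV = 2.14e+08 + 6.1·3.43e+07 = 4.232e+08 m³/yr.
C = 308000/4.232e+08 = 0.0007278 kg/m³ = 0.7278 mg/L.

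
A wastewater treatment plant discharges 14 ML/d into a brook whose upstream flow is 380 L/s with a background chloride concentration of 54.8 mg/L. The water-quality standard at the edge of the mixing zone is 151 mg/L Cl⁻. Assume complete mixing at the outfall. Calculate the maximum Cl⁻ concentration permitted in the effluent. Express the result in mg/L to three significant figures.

377 mg/L

14 ML/d = 0.162 m³/s.
380 L/s = 0.38 m³/s.
Mass balance: 151·0.542 = 0.162·Cₑ + 0.38·54.8.
Cₑ = (81.85 − 20.82) / 0.162 = 376.6 mg/L.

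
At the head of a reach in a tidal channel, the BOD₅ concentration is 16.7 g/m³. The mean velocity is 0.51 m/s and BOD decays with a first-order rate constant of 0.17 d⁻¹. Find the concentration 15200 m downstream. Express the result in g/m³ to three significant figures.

15.7 g/m³

Travel time t = 15200 m / 0.51 m/s = 1.52e+04/0.51 = 2.98e+04 s = 0.345 d.
First-order decay: C = 16.7·exp(−0.17·0.345) = 16.7·0.943 = 15.75 g/m³.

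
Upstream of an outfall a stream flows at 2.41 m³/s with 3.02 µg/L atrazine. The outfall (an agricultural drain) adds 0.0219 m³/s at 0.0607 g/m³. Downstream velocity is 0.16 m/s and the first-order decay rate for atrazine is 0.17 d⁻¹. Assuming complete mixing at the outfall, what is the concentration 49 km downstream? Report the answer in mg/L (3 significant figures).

3.02 µg/L = 0.00302 mg/L.
After complete mixing, C₀ = (0.0219·0.0607 + 2.41·0.00302) / 2.432 = 0.003539 mg/L.
Travel time t = 4.9e+04 m / 0.16 m/s = 3.062e+05 s = 3.545 d.
C = 0.003539·exp(−0.17·3.545) = 0.003539·0.5474 = 0.001937 mg/L.

0.00194 mg/L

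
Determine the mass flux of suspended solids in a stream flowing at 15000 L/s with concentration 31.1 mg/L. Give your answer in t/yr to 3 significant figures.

15000 L/s = 15 m³/s.
Mass flux = Q·C = 15 m³/s × 31.1 g/m³ = 466.5 g/s.
= 466.5 g/s × 31.56 = 1.472e+04 t/yr.

14700 t/yr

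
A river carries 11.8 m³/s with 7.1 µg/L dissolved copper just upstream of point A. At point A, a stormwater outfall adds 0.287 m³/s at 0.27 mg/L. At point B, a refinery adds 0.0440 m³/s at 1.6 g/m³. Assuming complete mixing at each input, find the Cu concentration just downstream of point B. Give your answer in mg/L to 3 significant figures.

0.0191 mg/L

7.1 µg/L = 0.0071 mg/L.
After input A: C = (11.8·0.0071 + 0.287·0.27) / 12.09 = 0.01334 mg/L.
After input B: C = (12.09·0.01334 + 0.044·1.6) / 12.13 = 0.0191 mg/L.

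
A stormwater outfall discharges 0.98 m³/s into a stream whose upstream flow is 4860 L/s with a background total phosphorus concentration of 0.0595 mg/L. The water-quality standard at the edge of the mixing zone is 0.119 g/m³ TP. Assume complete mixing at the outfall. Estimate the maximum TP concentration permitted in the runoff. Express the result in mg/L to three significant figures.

0.414 mg/L

4860 L/s = 4.86 m³/s.
Mass balance: 0.119·5.84 = 0.98·Cₑ + 4.86·0.0595.
Cₑ = (0.695 − 0.2892) / 0.98 = 0.4141 mg/L.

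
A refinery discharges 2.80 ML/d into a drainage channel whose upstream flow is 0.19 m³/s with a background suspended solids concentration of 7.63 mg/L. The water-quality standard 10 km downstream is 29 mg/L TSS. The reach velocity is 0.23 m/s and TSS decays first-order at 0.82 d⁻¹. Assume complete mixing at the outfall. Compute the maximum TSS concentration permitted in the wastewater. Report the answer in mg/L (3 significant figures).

2.80 ML/d = 0.03241 m³/s.
Travel time to the compliance point: t = 1e+04/0.23 = 4.348e+04 s = 0.5032 d; decay factor exp(−0.82·0.5032) = 0.6619.
So the concentration just after mixing may be at most 29/0.6619 = 43.81 mg/L.
Mass balance: 43.81·0.2224 = 0.03241·Cₑ + 0.19·7.63.
Cₑ = (9.744 − 1.45) / 0.03241 = 256 mg/L.

256 mg/L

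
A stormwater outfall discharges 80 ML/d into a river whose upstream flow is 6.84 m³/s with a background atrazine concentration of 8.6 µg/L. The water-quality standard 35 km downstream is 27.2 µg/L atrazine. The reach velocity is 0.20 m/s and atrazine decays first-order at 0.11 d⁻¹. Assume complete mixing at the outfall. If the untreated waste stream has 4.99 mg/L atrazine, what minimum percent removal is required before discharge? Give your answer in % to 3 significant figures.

95.6 %

80 ML/d = 0.9259 m³/s.
8.6 µg/L = 0.0086 mg/L.
27.2 µg/L = 0.0272 mg/L.
Travel time to the compliance point: t = 3.5e+04/0.20 = 1.75e+05 s = 2.025 d; decay factor exp(−0.11·2.025) = 0.8003.
So the concentration just after mixing may be at most 0.0272/0.8003 = 0.03399 mg/L.
Mass balance: 0.03399·7.766 = 0.9259·Cₑ + 6.84·0.0086.
Cₑ = (0.264 − 0.05882) / 0.9259 = 0.2215 mg/L.
Required removal = 1 − 0.2215/4.99 = 95.56 %.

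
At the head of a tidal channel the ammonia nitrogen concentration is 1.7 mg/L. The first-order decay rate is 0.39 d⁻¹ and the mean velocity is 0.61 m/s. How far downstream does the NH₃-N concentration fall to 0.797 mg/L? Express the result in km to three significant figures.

102 km

From C = C₀·e^(−kt), t = ln(C₀/C)/k = ln(1.7/0.797)/0.39 = 0.7575/0.39 = 1.942 d.
Distance = v·t = 0.61 m/s × 1.678e+05 s = 1.024e+05 m = 102.4 km.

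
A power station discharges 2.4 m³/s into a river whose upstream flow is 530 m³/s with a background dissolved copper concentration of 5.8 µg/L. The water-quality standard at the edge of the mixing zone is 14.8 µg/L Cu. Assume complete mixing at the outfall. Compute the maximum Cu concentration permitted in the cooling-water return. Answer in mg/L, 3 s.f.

2.00 mg/L

5.8 µg/L = 0.0058 mg/L.
14.8 µg/L = 0.0148 mg/L.
Mass balance: 0.0148·532.4 = 2.4·Cₑ + 530·0.0058.
Cₑ = (7.88 − 3.074) / 2.4 = 2.002 mg/L.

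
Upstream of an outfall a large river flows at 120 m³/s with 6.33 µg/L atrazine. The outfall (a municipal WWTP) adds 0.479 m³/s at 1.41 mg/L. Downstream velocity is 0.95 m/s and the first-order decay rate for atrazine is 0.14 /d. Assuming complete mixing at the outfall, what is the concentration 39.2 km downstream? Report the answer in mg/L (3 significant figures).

0.0111 mg/L

6.33 µg/L = 0.00633 mg/L.
After complete mixing, C₀ = (0.479·1.41 + 120·0.00633) / 120.5 = 0.01191 mg/L.
Travel time t = 3.92e+04 m / 0.95 m/s = 4.126e+04 s = 0.4776 d.
C = 0.01191·exp(−0.14·0.4776) = 0.01191·0.9353 = 0.01114 mg/L.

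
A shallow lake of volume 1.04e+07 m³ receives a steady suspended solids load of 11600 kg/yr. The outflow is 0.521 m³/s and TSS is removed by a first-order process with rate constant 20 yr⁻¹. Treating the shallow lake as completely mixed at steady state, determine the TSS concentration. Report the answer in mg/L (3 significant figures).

0.0517 mg/L

Outflow Q = 0.521 m³/s × 3.156e+07 s/yr = 1.644e+07 m³/yr.
Steady-state CSTR mass balance: W = Q·C + k·V·C, so C = W/(Q + kV).
Q + kV = 1.644e+07 + 20·1.04e+07 = 2.244e+08 m³/yr.
C = 11600/2.244e+08 = 5.168e-05 kg/m³ = 0.05168 mg/L.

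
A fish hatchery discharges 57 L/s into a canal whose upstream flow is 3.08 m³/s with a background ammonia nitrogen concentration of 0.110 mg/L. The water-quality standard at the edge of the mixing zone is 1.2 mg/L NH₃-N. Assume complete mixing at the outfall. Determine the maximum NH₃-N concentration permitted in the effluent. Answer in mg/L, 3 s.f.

60.1 mg/L

57 L/s = 0.057 m³/s.
Mass balance: 1.2·3.137 = 0.057·Cₑ + 3.08·0.11.
Cₑ = (3.764 − 0.3388) / 0.057 = 60.1 mg/L.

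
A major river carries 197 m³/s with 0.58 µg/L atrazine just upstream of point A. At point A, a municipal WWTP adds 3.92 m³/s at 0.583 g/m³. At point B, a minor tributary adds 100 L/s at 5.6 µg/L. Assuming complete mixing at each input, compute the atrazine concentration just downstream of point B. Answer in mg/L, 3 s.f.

0.58 µg/L = 0.00058 mg/L.
After input A: C = (197·0.00058 + 3.92·0.583) / 200.9 = 0.01194 mg/L.
100 L/s = 0.1 m³/s.
5.6 µg/L = 0.0056 mg/L.
After input B: C = (200.9·0.01194 + 0.1·0.0056) / 201 = 0.01194 mg/L.

0.0119 mg/L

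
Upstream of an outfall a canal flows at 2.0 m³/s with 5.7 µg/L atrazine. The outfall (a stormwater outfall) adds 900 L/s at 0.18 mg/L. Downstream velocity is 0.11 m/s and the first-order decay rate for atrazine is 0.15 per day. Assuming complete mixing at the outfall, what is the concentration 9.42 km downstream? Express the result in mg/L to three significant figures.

900 L/s = 0.9 m³/s.
5.7 µg/L = 0.0057 mg/L.
After complete mixing, C₀ = (0.9·0.18 + 2·0.0057) / 2.9 = 0.05979 mg/L.
Travel time t = 9420 m / 0.11 m/s = 8.564e+04 s = 0.9912 d.
C = 0.05979·exp(−0.15·0.9912) = 0.05979·0.8618 = 0.05153 mg/L.

0.0515 mg/L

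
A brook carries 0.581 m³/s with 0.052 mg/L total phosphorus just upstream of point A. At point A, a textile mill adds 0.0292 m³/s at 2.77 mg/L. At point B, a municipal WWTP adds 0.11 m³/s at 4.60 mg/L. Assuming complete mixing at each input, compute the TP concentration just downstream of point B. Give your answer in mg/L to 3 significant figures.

0.857 mg/L

After input A: C = (0.581·0.052 + 0.0292·2.77) / 0.6102 = 0.1821 mg/L.
After input B: C = (0.6102·0.1821 + 0.11·4.6) / 0.7202 = 0.8568 mg/L.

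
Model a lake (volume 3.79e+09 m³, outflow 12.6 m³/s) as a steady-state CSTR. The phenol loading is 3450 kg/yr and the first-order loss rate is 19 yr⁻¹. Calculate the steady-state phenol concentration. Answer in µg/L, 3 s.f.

Outflow Q = 12.6 m³/s × 3.156e+07 s/yr = 3.976e+08 m³/yr.
Steady-state CSTR mass balance: W = Q·C + k·V·C, so C = W/(Q + kV).
Q + kV = 3.976e+08 + 19·3.79e+09 = 7.241e+10 m³/yr.
C = 3450/7.241e+10 = 4.765e-08 kg/m³ = 4.765e-05 mg/L = 0.04765 µg/L.

0.0476 µg/L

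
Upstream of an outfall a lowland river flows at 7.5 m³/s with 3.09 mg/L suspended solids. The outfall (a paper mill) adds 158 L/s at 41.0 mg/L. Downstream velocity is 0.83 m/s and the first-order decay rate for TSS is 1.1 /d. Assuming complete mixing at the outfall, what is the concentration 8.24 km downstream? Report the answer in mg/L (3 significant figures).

3.41 mg/L

158 L/s = 0.158 m³/s.
After complete mixing, C₀ = (0.158·41 + 7.5·3.09) / 7.658 = 3.872 mg/L.
Travel time t = 8240 m / 0.83 m/s = 9928 s = 0.1149 d.
C = 3.872·exp(−1.1·0.1149) = 3.872·0.8813 = 3.412 mg/L.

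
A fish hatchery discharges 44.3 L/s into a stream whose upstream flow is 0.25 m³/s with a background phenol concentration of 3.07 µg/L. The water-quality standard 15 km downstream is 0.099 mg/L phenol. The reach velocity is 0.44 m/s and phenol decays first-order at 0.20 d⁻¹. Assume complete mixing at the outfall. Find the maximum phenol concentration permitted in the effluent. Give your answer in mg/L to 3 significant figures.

44.3 L/s = 0.0443 m³/s.
3.07 µg/L = 0.00307 mg/L.
Travel time to the compliance point: t = 1.5e+04/0.44 = 3.409e+04 s = 0.3946 d; decay factor exp(−0.20·0.3946) = 0.9241.
So the concentration just after mixing may be at most 0.099/0.9241 = 0.1071 mg/L.
Mass balance: 0.1071·0.2943 = 0.0443·Cₑ + 0.25·0.00307.
Cₑ = (0.03153 − 0.0007675) / 0.0443 = 0.6944 mg/L.

0.694 mg/L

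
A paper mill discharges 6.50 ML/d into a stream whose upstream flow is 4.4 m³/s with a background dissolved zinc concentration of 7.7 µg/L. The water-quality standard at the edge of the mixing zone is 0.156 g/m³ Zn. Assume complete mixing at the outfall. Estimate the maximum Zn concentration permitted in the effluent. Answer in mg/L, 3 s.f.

6.50 ML/d = 0.07523 m³/s.
7.7 µg/L = 0.0077 mg/L.
Mass balance: 0.156·4.475 = 0.07523·Cₑ + 4.4·0.0077.
Cₑ = (0.6981 − 0.03388) / 0.07523 = 8.829 mg/L.

8.83 mg/L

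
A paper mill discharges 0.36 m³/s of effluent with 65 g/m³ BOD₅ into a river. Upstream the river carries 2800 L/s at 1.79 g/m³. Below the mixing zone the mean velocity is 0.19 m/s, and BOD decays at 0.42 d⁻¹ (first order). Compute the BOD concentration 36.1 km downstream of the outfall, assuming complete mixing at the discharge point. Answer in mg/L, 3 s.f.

3.57 mg/L

2800 L/s = 2.8 m³/s.
After complete mixing, C₀ = (0.36·65 + 2.8·1.79) / 3.16 = 8.991 mg/L.
Travel time t = 3.61e+04 m / 0.19 m/s = 1.9e+05 s = 2.199 d.
C = 8.991·exp(−0.42·2.199) = 8.991·0.3971 = 3.57 mg/L.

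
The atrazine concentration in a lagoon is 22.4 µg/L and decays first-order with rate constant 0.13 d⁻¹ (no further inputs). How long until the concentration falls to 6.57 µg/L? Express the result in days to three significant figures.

t = ln(C₀/C)/k = ln(22.4/6.57)/0.13 = 1.227/0.13 = 9.435 d.

9.43 d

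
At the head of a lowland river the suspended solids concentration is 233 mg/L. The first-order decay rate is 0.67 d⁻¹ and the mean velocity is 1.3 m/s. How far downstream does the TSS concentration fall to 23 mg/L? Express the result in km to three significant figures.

388 km

From C = C₀·e^(−kt), t = ln(C₀/C)/k = ln(233/23)/0.67 = 2.316/0.67 = 3.456 d.
Distance = v·t = 1.3 m/s × 2.986e+05 s = 3.882e+05 m = 388.2 km.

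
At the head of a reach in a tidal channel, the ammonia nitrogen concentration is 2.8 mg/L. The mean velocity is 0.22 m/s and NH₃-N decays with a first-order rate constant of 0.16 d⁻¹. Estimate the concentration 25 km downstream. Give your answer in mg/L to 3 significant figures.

2.27 mg/L

Travel time t = 25 km / 0.22 m/s = 2.5e+04/0.22 = 1.136e+05 s = 1.315 d.
First-order decay: C = 2.8·exp(−0.16·1.315) = 2.8·0.8102 = 2.269 mg/L.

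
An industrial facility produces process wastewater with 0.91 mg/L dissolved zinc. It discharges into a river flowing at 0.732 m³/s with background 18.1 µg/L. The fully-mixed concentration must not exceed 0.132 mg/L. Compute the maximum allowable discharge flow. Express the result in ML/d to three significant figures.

9.26 ML/d

18.1 µg/L = 0.0181 mg/L.
Mass balance at complete mixing: C_std·(Q_w + Q_r) = Q_w·C_e + Q_r·C_b.
Rearranging, Q_w = Q_r·(C_std − C_b)/(C_e − C_std) = 0.732·(0.132 − 0.0181) / (0.91 − 0.132) = 0.1072 m³/s.
= 9.259 ML/d.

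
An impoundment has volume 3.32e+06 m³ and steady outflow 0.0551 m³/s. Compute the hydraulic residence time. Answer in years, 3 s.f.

Q = 0.0551 m³/s × 3.156e+07 s/yr = 1.739e+06 m³/yr.
Hydraulic residence time τ = V/Q = 3.32e+06/1.739e+06 = 1.909 yr.

1.91 yr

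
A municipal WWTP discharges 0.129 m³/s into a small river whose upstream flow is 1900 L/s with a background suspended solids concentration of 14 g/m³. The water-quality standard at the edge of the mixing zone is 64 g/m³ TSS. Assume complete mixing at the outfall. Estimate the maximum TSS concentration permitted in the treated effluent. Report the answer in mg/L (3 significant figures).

800 mg/L

1900 L/s = 1.9 m³/s.
Mass balance: 64·2.029 = 0.129·Cₑ + 1.9·14.
Cₑ = (129.9 − 26.6) / 0.129 = 800.4 mg/L.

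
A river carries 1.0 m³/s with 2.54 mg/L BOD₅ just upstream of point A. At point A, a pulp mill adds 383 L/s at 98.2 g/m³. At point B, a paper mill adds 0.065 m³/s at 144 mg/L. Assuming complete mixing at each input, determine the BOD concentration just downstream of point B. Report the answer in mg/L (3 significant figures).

34.2 mg/L

383 L/s = 0.383 m³/s.
After input A: C = (1·2.54 + 0.383·98.2) / 1.383 = 29.03 mg/L.
After input B: C = (1.383·29.03 + 0.065·144) / 1.448 = 34.19 mg/L.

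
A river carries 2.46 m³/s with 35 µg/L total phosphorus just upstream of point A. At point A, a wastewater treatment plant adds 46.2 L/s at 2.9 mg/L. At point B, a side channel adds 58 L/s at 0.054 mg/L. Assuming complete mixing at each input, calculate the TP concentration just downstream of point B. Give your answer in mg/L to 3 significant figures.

0.0870 mg/L

35 µg/L = 0.035 mg/L.
46.2 L/s = 0.0462 m³/s.
After input A: C = (2.46·0.035 + 0.0462·2.9) / 2.506 = 0.08781 mg/L.
58 L/s = 0.058 m³/s.
After input B: C = (2.506·0.08781 + 0.058·0.054) / 2.564 = 0.08705 mg/L.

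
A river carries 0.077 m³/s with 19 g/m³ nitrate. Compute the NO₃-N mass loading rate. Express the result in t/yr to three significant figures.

46.2 t/yr

Mass flux = Q·C = 0.077 m³/s × 19 g/m³ = 1.463 g/s.
= 1.463 g/s × 31.56 = 46.17 t/yr.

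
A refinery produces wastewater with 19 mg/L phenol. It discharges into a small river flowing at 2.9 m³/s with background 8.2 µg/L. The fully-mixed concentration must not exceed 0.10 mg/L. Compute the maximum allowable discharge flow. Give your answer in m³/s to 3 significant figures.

0.0141 m³/s

8.2 µg/L = 0.0082 mg/L.
Mass balance at complete mixing: C_std·(Q_w + Q_r) = Q_w·C_e + Q_r·C_b.
Rearranging, Q_w = Q_r·(C_std − C_b)/(C_e − C_std) = 2.9·(0.1 − 0.0082) / (19 − 0.1) = 0.01409 m³/s.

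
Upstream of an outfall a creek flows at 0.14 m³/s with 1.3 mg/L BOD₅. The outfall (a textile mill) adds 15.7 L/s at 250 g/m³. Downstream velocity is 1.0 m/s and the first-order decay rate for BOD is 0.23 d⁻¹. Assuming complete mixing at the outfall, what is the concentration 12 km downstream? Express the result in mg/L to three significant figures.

15.7 L/s = 0.0157 m³/s.
After complete mixing, C₀ = (0.0157·250 + 0.14·1.3) / 0.1557 = 26.38 mg/L.
Travel time t = 1.2e+04 m / 1.0 m/s = 1.2e+04 s = 0.1389 d.
C = 26.38·exp(−0.23·0.1389) = 26.38·0.9686 = 25.55 mg/L.

25.5 mg/L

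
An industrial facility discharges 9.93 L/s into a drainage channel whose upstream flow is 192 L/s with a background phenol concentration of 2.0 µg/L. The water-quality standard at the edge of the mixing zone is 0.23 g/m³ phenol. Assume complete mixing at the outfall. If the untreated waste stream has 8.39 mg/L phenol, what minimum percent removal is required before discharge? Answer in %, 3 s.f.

9.93 L/s = 0.00993 m³/s.
192 L/s = 0.192 m³/s.
2.0 µg/L = 0.002 mg/L.
Mass balance: 0.23·0.2019 = 0.00993·Cₑ + 0.192·0.002.
Cₑ = (0.04644 − 0.000384) / 0.00993 = 4.638 mg/L.
Required removal = 1 − 4.638/8.39 = 44.71 %.

44.7 %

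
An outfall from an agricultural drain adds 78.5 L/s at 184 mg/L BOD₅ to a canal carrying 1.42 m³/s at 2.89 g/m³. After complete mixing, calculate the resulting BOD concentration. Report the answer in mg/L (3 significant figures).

78.5 L/s = 0.0785 m³/s.
By mass balance at complete mixing, C = (0.0785·184 + 1.42·2.89) / (0.0785 + 1.42) = 18.55/1.498 = 12.38 mg/L.

12.4 mg/L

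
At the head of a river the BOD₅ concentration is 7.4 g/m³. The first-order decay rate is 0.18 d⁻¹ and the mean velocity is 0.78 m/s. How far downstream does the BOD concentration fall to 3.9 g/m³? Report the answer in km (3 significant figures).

From C = C₀·e^(−kt), t = ln(C₀/C)/k = ln(7.4/3.9)/0.18 = 0.6405/0.18 = 3.558 d.
Distance = v·t = 0.78 m/s × 3.074e+05 s = 2.398e+05 m = 239.8 km.

240 km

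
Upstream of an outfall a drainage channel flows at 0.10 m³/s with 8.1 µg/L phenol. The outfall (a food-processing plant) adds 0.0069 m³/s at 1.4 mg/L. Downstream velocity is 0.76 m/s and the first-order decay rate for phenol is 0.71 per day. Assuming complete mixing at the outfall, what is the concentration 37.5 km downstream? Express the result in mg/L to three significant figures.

8.1 µg/L = 0.0081 mg/L.
After complete mixing, C₀ = (0.0069·1.4 + 0.1·0.0081) / 0.1069 = 0.09794 mg/L.
Travel time t = 3.75e+04 m / 0.76 m/s = 4.934e+04 s = 0.5711 d.
C = 0.09794·exp(−0.71·0.5711) = 0.09794·0.6667 = 0.06529 mg/L.

0.0653 mg/L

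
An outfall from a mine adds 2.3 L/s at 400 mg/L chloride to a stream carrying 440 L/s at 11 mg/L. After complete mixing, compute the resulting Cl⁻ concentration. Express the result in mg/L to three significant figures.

13.0 mg/L

2.3 L/s = 0.0023 m³/s.
440 L/s = 0.44 m³/s.
Conservation of mass across the mixing zone: C = (0.0023·400 + 0.44·11) / (0.0023 + 0.44) = 5.76/0.4423 = 13.02 mg/L.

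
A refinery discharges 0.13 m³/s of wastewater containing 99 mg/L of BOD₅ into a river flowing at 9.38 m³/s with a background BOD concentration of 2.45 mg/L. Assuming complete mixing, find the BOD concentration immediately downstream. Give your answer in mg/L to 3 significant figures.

Flow-weighted mixing gives C = (0.13·99 + 9.38·2.45) / (0.13 + 9.38) = 35.85/9.51 = 3.77 mg/L.

3.77 mg/L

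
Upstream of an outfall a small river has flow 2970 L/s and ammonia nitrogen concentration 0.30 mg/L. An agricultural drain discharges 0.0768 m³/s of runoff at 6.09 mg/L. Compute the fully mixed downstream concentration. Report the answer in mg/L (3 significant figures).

0.446 mg/L

2970 L/s = 2.97 m³/s.
Flow-weighted mixing gives C = (0.0768·6.09 + 2.97·0.3) / (0.0768 + 2.97) = 1.359/3.047 = 0.4459 mg/L.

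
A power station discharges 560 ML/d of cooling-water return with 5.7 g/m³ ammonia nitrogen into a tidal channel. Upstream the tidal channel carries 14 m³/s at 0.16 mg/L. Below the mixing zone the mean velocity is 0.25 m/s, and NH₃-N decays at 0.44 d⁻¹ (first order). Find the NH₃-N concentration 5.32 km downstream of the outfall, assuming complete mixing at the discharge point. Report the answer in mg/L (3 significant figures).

1.72 mg/L

560 ML/d = 6.481 m³/s.
After complete mixing, C₀ = (6.481·5.7 + 14·0.16) / 20.48 = 1.913 mg/L.
Travel time t = 5320 m / 0.25 m/s = 2.128e+04 s = 0.2463 d.
C = 1.913·exp(−0.44·0.2463) = 1.913·0.8973 = 1.717 mg/L.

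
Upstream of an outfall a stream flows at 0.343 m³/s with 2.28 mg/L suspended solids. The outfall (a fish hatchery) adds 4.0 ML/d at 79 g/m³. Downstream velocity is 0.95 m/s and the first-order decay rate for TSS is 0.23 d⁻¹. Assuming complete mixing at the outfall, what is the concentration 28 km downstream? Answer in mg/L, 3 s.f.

4.0 ML/d = 0.0463 m³/s.
After complete mixing, C₀ = (0.0463·79 + 0.343·2.28) / 0.3893 = 11.4 mg/L.
Travel time t = 2.8e+04 m / 0.95 m/s = 2.947e+04 s = 0.3411 d.
C = 11.4·exp(−0.23·0.3411) = 11.4·0.9245 = 10.54 mg/L.

10.5 mg/L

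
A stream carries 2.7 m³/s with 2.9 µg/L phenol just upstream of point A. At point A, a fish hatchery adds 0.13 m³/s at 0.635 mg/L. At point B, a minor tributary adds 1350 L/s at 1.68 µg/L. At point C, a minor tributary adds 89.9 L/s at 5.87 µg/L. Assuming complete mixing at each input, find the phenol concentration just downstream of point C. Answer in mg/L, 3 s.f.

2.9 µg/L = 0.0029 mg/L.
After input A: C = (2.7·0.0029 + 0.13·0.635) / 2.83 = 0.03194 mg/L.
1350 L/s = 1.35 m³/s.
1.68 µg/L = 0.00168 mg/L.
After input B: C = (2.83·0.03194 + 1.35·0.00168) / 4.18 = 0.02216 mg/L.
89.9 L/s = 0.0899 m³/s.
5.87 µg/L = 0.00587 mg/L.
After input C: C = (4.18·0.02216 + 0.0899·0.00587) / 4.27 = 0.02182 mg/L.

0.0218 mg/L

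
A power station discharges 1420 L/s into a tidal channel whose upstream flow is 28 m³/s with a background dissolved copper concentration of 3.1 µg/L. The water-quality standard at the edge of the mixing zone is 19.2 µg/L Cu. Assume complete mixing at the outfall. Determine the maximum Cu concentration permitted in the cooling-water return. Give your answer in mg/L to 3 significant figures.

0.337 mg/L

1420 L/s = 1.42 m³/s.
3.1 µg/L = 0.0031 mg/L.
19.2 µg/L = 0.0192 mg/L.
Mass balance: 0.0192·29.42 = 1.42·Cₑ + 28·0.0031.
Cₑ = (0.5649 − 0.0868) / 1.42 = 0.3367 mg/L.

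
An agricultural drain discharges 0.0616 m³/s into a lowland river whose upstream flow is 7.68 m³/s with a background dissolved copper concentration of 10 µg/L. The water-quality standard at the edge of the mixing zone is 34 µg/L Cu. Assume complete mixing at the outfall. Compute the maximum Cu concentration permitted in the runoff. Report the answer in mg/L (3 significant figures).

3.03 mg/L

10 µg/L = 0.01 mg/L.
34 µg/L = 0.034 mg/L.
Mass balance: 0.034·7.742 = 0.0616·Cₑ + 7.68·0.01.
Cₑ = (0.2632 − 0.0768) / 0.0616 = 3.026 mg/L.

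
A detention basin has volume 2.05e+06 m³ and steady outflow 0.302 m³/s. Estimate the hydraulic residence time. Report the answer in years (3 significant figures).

0.215 yr

Q = 0.302 m³/s × 3.156e+07 s/yr = 9.53e+06 m³/yr.
Hydraulic residence time τ = V/Q = 2.05e+06/9.53e+06 = 0.2151 yr.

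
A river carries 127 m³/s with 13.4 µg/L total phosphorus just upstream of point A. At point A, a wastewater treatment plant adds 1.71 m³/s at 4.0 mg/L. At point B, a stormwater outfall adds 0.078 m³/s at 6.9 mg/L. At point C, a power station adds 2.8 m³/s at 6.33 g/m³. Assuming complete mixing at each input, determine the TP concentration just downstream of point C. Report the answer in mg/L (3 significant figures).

13.4 µg/L = 0.0134 mg/L.
After input A: C = (127·0.0134 + 1.71·4) / 128.7 = 0.06636 mg/L.
After input B: C = (128.7·0.06636 + 0.078·6.9) / 128.8 = 0.0705 mg/L.
After input C: C = (128.8·0.0705 + 2.8·6.33) / 131.6 = 0.2037 mg/L.

0.204 mg/L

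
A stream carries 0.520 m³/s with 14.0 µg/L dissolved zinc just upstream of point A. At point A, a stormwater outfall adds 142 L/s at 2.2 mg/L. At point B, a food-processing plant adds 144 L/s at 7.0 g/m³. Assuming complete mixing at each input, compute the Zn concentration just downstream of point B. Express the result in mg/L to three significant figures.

1.65 mg/L

14.0 µg/L = 0.014 mg/L.
142 L/s = 0.142 m³/s.
After input A: C = (0.52·0.014 + 0.142·2.2) / 0.662 = 0.4829 mg/L.
144 L/s = 0.144 m³/s.
After input B: C = (0.662·0.4829 + 0.144·7) / 0.806 = 1.647 mg/L.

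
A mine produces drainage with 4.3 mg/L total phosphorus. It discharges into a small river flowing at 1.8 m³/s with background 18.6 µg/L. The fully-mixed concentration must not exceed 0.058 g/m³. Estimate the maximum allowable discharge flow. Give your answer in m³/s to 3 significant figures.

0.0167 m³/s

18.6 µg/L = 0.0186 mg/L.
Mass balance at complete mixing: C_std·(Q_w + Q_r) = Q_w·C_e + Q_r·C_b.
Rearranging, Q_w = Q_r·(C_std − C_b)/(C_e − C_std) = 1.8·(0.058 − 0.0186) / (4.3 − 0.058) = 0.01672 m³/s.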